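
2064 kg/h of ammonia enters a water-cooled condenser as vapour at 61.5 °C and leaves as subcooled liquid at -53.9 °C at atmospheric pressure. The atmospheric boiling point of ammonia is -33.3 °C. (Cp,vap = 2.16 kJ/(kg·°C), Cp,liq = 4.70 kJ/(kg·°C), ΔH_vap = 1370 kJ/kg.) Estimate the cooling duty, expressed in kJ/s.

Q_c = 958 kJ/s

vapour 61.5→-33.3 °C: -204.77 kJ/kg
condensation at -33.3 °C: -1370 kJ/kg
liquid -33.3→-53.9 °C: -96.82 kJ/kg
Δh = -204.77 + -1370 + -96.82 = -1671.6 kJ/kg
Q = ṁ·Δh = 2064 kg/h × -1671.6 kJ/kg = -3.4502e+06 kJ/h
|Q| = 958.38 kW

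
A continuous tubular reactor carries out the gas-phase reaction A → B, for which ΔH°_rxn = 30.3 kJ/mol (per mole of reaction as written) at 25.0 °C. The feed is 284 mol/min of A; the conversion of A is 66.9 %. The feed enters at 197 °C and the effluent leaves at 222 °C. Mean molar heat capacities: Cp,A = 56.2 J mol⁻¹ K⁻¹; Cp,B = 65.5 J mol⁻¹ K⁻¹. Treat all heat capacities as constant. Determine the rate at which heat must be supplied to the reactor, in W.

Q_in = 108000 W

Extent of reaction ξ = 0.669 × 284 = 190 mol/min
Reaction term: ξ·ΔH°_rxn = 190 × 30.3 = 5756.9 kJ/min
Sensible, feed 197→25 °C: -2745.3 kJ/min
Outlet flows (mol/min): A 94.004, B 190
Sensible, products 25→222 °C: 3492.4 kJ/min
Q = ΔH = 6504 kJ/min = 108.4 kW
Heat supplied = 108400 W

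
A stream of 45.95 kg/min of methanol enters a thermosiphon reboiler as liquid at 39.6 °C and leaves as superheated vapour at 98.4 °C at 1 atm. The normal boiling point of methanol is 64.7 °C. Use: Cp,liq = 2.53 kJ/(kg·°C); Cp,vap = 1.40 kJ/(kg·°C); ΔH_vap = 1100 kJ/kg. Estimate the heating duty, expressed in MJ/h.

Q = 3340 MJ/h

liquid 39.6→64.7 °C: 63.503 kJ/kg
vaporisation at 64.7 °C: 1100 kJ/kg
vapour 64.7→98.4 °C: 47.18 kJ/kg
Δh = 63.503 + 1100 + 47.18 = 1210.7 kJ/kg
Q = ṁ·Δh = 45.95 kg/min × 1210.7 kJ/kg = 55631 kJ/min
|Q| = 927.18 kW = 3337.9 MJ/h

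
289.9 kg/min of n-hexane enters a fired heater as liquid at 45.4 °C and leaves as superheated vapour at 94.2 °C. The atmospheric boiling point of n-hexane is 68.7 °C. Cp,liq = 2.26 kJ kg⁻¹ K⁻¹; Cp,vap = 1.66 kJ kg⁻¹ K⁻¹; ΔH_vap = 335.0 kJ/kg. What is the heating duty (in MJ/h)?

Q = 7480 MJ/h

liquid 45.4→68.7 °C: 52.658 kJ/kg
vaporisation at 68.7 °C: 335 kJ/kg
vapour 68.7→94.2 °C: 42.33 kJ/kg
Δh = 52.658 + 335 + 42.33 = 429.99 kJ/kg
Q = ṁ·Δh = 289.9 kg/min × 429.99 kJ/kg = 124650 kJ/min
|Q| = 2077.6 kW = 7479.2 MJ/h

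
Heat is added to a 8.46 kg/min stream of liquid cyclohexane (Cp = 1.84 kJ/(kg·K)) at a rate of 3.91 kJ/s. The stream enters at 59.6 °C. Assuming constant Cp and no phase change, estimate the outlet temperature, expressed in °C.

Q = 3.91 kJ/s = 234.6 kJ/min
ΔT = Q/(ṁ·Cp) = 234.6/(8.46×1.84) = 15.071 K
T_out = 59.6 + 15.071 = 74.671 °C

T_out = 74.7 °C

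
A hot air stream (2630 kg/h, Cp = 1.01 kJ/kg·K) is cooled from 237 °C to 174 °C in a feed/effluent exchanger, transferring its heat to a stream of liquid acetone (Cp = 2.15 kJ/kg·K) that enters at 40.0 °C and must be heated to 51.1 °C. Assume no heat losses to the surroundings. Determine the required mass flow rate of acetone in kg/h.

Heat released by hot stream: Q = 2630 × 1.01 × (237 − 174) = 167350 kJ/h
Energy balance on cold side (adiabatic exchanger): Q = ṁ_c·Cp_c·(T_c,out − T_c,in)
ṁ_c = 167350 / [2.15 × (51.1 − 40.0)] = 7012.2 kg/h

ṁ_c = 7010 kg/h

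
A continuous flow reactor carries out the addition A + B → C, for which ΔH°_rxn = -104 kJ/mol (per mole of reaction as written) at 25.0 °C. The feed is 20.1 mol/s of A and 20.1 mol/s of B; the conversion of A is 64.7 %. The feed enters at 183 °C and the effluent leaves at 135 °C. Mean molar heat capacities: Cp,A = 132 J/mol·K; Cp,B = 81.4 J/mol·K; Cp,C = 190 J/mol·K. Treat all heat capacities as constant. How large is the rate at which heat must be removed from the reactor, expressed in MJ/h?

Q_out = 5730 MJ/h

Extent of reaction ξ = 0.647 × 20.1 = 13.005 mol/s
Reaction term: ξ·ΔH°_rxn = 13.005 × -104 = -1352.5 kJ/s
Sensible, feed 183→25 °C: -677.72 kJ/s
Outlet flows (mol/s): A 7.0953, B 7.0953, C 13.005
Sensible, products 25→135 °C: 438.35 kJ/s
Q = ΔH = -1591.9 kJ/s = -1591.9 kW
Heat removed = 5730.7 MJ/h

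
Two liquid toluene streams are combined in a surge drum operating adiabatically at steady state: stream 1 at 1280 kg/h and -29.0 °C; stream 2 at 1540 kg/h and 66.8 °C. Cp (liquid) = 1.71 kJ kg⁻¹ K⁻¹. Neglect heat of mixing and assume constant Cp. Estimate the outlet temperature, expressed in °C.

T_out = 23.3 °C

Adiabatic, steady state ⇒ Σ ṁᵢCp,ᵢ(T_out − Tᵢ) = 0
Σ ṁᵢCp,ᵢTᵢ = 1280×1.71×-29.0 + 1540×1.71×66.8 = 112440
Σ ṁᵢCp,ᵢ = 1280×1.71 + 1540×1.71 = 4822.2
T_out = 112440 / 4822.2 = 23.316 °C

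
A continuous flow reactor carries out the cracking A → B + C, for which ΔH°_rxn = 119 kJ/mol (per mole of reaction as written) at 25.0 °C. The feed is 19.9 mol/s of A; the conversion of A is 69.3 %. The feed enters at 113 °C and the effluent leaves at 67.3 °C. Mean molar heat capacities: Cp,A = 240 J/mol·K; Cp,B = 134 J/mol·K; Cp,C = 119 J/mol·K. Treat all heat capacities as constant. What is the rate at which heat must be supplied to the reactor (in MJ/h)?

Extent of reaction ξ = 0.693 × 19.9 = 13.791 mol/s
Reaction term: ξ·ΔH°_rxn = 13.791 × 119 = 1641.1 kJ/s
Sensible, feed 113→25 °C: -420.29 kJ/s
Outlet flows (mol/s): A 6.1093, B 13.791, C 13.791
Sensible, products 25→67.3 °C: 209.61 kJ/s
Q = ΔH = 1430.4 kJ/s = 1430.4 kW
Heat supplied = 5149.5 MJ/h

Q_in = 5150 MJ/h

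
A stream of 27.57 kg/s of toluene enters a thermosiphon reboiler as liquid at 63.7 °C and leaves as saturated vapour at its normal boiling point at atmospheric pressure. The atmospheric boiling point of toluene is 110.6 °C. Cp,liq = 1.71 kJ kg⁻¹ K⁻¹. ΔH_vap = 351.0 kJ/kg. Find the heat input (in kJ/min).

liquid 63.7→110.6 °C: 80.199 kJ/kg
vaporisation at 110.6 °C: 351 kJ/kg
Δh = 80.199 + 351 = 431.2 kJ/kg
Q = ṁ·Δh = 27.57 kg/s × 431.2 kJ/kg = 11888 kJ/s
|Q| = 11888 kW = 713290 kJ/min

Q = 713000 kJ/min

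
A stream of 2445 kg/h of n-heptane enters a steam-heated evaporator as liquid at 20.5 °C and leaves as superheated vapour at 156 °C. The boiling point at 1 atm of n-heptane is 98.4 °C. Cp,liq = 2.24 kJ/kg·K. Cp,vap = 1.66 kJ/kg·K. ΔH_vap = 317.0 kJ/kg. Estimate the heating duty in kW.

liquid 20.5→98.4 °C: 174.5 kJ/kg
vaporisation at 98.4 °C: 317 kJ/kg
vapour 98.4→156 °C: 95.616 kJ/kg
Δh = 174.5 + 317 + 95.616 = 587.11 kJ/kg
Q = ṁ·Δh = 2445 kg/h × 587.11 kJ/kg = 1.4355e+06 kJ/h
|Q| = 398.75 kW

Q = 399 kW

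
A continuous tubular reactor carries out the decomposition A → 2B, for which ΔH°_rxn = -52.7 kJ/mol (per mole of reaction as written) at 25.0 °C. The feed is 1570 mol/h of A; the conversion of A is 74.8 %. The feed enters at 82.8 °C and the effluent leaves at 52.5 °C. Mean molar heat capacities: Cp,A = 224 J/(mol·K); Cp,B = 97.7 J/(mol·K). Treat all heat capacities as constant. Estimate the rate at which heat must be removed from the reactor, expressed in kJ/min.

Q_out = 1220 kJ/min

Extent of reaction ξ = 0.748 × 1570 = 1174.4 mol/h
Reaction term: ξ·ΔH°_rxn = 1174.4 × -52.7 = -61889 kJ/h
Sensible, feed 82.8→25 °C: -20327 kJ/h
Outlet flows (mol/h): A 395.64, B 2348.7
Sensible, products 25→52.5 °C: 8747.6 kJ/h
Q = ΔH = -73468 kJ/h = -20.408 kW
Heat removed = 1224.5 kJ/min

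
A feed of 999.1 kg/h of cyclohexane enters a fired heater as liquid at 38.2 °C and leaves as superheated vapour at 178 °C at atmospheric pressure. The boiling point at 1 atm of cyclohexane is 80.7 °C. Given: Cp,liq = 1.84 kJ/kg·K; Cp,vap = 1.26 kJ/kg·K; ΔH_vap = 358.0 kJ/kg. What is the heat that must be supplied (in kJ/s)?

Q = 155 kJ/s

liquid 38.2→80.7 °C: 78.2 kJ/kg
vaporisation at 80.7 °C: 358 kJ/kg
vapour 80.7→178 °C: 122.6 kJ/kg
Δh = 78.2 + 358 + 122.6 = 558.8 kJ/kg
Q = ṁ·Δh = 999.1 kg/h × 558.8 kJ/kg = 558300 kJ/h
|Q| = 155.08 kW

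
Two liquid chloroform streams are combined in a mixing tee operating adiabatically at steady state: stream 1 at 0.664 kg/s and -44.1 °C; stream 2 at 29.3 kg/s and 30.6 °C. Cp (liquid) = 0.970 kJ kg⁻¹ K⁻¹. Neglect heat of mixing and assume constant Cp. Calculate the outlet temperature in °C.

Adiabatic, steady state ⇒ Σ ṁᵢCp,ᵢ(T_out − Tᵢ) = 0
Σ ṁᵢCp,ᵢTᵢ = 0.664×0.970×-44.1 + 29.3×0.970×30.6 = 841.28
Σ ṁᵢCp,ᵢ = 0.664×0.970 + 29.3×0.970 = 29.065
T_out = 841.28 / 29.065 = 28.945 °C

T_out = 28.9 °C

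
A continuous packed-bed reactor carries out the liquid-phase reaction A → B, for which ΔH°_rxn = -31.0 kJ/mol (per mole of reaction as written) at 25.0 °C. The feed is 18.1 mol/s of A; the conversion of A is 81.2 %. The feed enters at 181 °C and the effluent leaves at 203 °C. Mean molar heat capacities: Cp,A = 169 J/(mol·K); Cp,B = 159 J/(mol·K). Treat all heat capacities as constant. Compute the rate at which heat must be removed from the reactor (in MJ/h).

Q_out = 1490 MJ/h

Extent of reaction ξ = 0.812 × 18.1 = 14.697 mol/s
Reaction term: ξ·ΔH°_rxn = 14.697 × -31.0 = -455.61 kJ/s
Sensible, feed 181→25 °C: -477.19 kJ/s
Outlet flows (mol/s): A 3.4028, B 14.697
Sensible, products 25→203 °C: 518.32 kJ/s
Q = ΔH = -414.48 kJ/s = -414.48 kW
Heat removed = 1492.1 MJ/h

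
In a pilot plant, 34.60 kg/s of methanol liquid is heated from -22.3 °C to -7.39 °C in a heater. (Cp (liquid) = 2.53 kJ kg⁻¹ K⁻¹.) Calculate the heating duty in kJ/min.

Q = ṁ·Cp·ΔT = 34.60 × 2.53 × (-7.39 − -22.3) = 1305.2 kJ/s
Heating duty = 78311 kJ/min

Q = 78300 kJ/min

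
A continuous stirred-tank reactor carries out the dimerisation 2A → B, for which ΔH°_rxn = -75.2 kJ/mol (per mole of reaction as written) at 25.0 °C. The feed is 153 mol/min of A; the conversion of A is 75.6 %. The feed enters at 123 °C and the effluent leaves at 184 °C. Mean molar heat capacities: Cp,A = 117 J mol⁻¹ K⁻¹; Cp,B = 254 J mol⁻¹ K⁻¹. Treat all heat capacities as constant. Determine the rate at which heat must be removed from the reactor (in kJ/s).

Q_out = 51.2 kJ/s

Extent of reaction ξ = 0.756 × 153 / 2 = 57.834 mol/min
Reaction term: ξ·ΔH°_rxn = 57.834 × -75.2 = -4349.1 kJ/min
Sensible, feed 123→25 °C: -1754.3 kJ/min
Outlet flows (mol/min): A 37.332, B 57.834
Sensible, products 25→184 °C: 3030.2 kJ/min
Q = ΔH = -3073.2 kJ/min = -51.221 kW
Heat removed = 51.221 kJ/s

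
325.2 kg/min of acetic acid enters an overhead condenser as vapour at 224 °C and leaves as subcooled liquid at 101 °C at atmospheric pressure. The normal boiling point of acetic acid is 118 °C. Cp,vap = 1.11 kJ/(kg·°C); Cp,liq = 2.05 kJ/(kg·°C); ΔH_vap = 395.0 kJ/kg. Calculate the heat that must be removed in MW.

vapour 224→118 °C: -117.66 kJ/kg
condensation at 118 °C: -395 kJ/kg
liquid 118→101 °C: -34.85 kJ/kg
Δh = -117.66 + -395 + -34.85 = -547.51 kJ/kg
Q = ṁ·Δh = 325.2 kg/min × -547.51 kJ/kg = -178050 kJ/min
|Q| = 2967.5 kW = 2.9675 MW

Q_c = 2.97 MW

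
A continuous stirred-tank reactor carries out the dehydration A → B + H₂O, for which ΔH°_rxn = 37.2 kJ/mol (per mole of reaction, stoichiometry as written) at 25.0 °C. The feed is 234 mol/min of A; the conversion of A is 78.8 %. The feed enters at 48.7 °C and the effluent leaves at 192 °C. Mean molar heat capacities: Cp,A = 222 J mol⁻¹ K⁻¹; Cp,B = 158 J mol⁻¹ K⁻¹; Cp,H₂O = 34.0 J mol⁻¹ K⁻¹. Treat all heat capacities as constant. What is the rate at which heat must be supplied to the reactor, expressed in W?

Q_in = 223000 W

Extent of reaction ξ = 0.788 × 234 = 184.39 mol/min
Reaction term: ξ·ΔH°_rxn = 184.39 × 37.2 = 6859.4 kJ/min
Sensible, feed 48.7→25 °C: -1231.2 kJ/min
Outlet flows (mol/min): A 49.608, B 184.39, H₂O 184.39
Sensible, products 25→192 °C: 7751.5 kJ/min
Q = ΔH = 13380 kJ/min = 223 kW
Heat supplied = 223000 W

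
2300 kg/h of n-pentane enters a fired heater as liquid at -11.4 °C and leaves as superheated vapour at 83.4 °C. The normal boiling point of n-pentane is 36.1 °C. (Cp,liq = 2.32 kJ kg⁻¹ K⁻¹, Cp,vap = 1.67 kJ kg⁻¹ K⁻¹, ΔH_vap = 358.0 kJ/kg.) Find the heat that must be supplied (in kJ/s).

liquid -11.4→36.1 °C: 110.2 kJ/kg
vaporisation at 36.1 °C: 358 kJ/kg
vapour 36.1→83.4 °C: 78.991 kJ/kg
Δh = 110.2 + 358 + 78.991 = 547.19 kJ/kg
Q = ṁ·Δh = 2300 kg/h × 547.19 kJ/kg = 1.2585e+06 kJ/h
|Q| = 349.59 kW

Q = 350 kJ/s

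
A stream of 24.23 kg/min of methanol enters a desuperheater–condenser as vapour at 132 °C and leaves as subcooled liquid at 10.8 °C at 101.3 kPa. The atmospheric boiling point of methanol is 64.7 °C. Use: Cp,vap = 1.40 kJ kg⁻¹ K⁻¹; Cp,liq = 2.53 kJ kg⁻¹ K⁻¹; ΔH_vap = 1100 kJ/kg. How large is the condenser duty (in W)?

Q_c = 537000 W

vapour 132→64.7 °C: -94.22 kJ/kg
condensation at 64.7 °C: -1100 kJ/kg
liquid 64.7→10.8 °C: -136.37 kJ/kg
Δh = -94.22 + -1100 + -136.37 = -1330.6 kJ/kg
Q = ṁ·Δh = 24.23 kg/min × -1330.6 kJ/kg = -32240 kJ/min
|Q| = 537.34 kW = 537340 W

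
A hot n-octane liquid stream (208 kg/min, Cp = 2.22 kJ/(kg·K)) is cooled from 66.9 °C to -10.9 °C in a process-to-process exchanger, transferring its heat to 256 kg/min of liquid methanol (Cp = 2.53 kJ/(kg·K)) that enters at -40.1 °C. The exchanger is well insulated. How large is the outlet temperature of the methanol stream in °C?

T_c,out = 15.4 °C

Heat released by hot stream: Q = 208 × 2.22 × (66.9 − -10.9) = 35925 kJ/min
Energy balance on cold side (adiabatic exchanger): Q = ṁ_c·Cp_c·(T_c,out − T_c,in)
T_c,out = -40.1 + 35925/(256 × 2.53) = 15.367 °C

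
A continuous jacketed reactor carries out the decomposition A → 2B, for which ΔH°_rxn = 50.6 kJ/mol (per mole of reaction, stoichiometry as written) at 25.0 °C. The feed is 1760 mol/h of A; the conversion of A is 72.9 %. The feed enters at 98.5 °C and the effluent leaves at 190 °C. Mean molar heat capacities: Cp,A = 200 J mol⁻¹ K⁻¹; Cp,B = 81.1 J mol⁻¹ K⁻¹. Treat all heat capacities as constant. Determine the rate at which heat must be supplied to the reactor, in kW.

Q_in = 24.8 kW

Extent of reaction ξ = 0.729 × 1760 = 1283 mol/h
Reaction term: ξ·ΔH°_rxn = 1283 × 50.6 = 64922 kJ/h
Sensible, feed 98.5→25 °C: -25872 kJ/h
Outlet flows (mol/h): A 476.96, B 2566.1
Sensible, products 25→190 °C: 50078 kJ/h
Q = ΔH = 89128 kJ/h = 24.758 kW
Heat supplied = 24.758 kW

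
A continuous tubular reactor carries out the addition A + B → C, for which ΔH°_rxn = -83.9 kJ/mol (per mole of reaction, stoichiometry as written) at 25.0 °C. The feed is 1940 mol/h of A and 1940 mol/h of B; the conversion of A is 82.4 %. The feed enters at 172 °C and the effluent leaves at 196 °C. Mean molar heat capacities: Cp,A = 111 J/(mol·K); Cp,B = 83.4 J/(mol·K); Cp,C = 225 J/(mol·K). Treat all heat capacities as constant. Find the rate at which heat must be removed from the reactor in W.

Extent of reaction ξ = 0.824 × 1940 = 1598.6 mol/h
Reaction term: ξ·ΔH°_rxn = 1598.6 × -83.9 = -134120 kJ/h
Sensible, feed 172→25 °C: -55439 kJ/h
Outlet flows (mol/h): A 341.44, B 341.44, C 1598.6
Sensible, products 25→196 °C: 72855 kJ/h
Q = ΔH = -116700 kJ/h = -32.418 kW
Heat removed = 32418 W

Q_out = 32400 W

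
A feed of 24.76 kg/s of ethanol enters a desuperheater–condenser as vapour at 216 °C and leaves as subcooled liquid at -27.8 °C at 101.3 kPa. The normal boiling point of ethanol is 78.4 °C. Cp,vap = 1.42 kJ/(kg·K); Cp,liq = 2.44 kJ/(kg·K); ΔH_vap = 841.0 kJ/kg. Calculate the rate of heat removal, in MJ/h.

vapour 216→78.4 °C: -195.39 kJ/kg
condensation at 78.4 °C: -841 kJ/kg
liquid 78.4→-27.8 °C: -259.13 kJ/kg
Δh = -195.39 + -841 + -259.13 = -1295.5 kJ/kg
Q = ṁ·Δh = 24.76 kg/s × -1295.5 kJ/kg = -32077 kJ/s
|Q| = 32077 kW = 115480 MJ/h

Q_c = 115000 MJ/h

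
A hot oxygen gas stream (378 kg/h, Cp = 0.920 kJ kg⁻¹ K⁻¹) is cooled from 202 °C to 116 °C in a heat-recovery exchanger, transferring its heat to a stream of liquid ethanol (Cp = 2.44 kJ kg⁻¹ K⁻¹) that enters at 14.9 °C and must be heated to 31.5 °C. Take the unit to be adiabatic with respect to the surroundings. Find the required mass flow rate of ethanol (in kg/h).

ṁ_c = 738 kg/h

Heat released by hot stream: Q = 378 × 0.920 × (202 − 116) = 29907 kJ/h
Energy balance on cold side (adiabatic exchanger): Q = ṁ_c·Cp_c·(T_c,out − T_c,in)
ṁ_c = 29907 / [2.44 × (31.5 − 14.9)] = 738.38 kg/h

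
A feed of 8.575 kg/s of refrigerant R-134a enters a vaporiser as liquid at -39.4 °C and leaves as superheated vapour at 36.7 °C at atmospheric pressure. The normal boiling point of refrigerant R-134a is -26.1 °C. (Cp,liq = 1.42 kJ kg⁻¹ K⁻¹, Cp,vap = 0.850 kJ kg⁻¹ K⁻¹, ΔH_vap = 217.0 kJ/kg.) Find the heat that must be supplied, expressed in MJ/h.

Q = 8930 MJ/h

liquid -39.4→-26.1 °C: 18.886 kJ/kg
vaporisation at -26.1 °C: 217 kJ/kg
vapour -26.1→36.7 °C: 53.38 kJ/kg
Δh = 18.886 + 217 + 53.38 = 289.27 kJ/kg
Q = ṁ·Δh = 8.575 kg/s × 289.27 kJ/kg = 2480.5 kJ/s
|Q| = 2480.5 kW = 8929.6 MJ/h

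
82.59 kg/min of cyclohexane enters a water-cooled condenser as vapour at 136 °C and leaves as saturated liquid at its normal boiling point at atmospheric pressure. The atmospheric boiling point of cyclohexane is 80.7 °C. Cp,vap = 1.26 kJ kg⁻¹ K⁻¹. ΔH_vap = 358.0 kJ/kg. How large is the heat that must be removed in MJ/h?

vapour 136→80.7 °C: -69.678 kJ/kg
condensation at 80.7 °C: -358 kJ/kg
Δh = -69.678 + -358 = -427.68 kJ/kg
Q = ṁ·Δh = 82.59 kg/min × -427.68 kJ/kg = -35322 kJ/min
|Q| = 588.7 kW = 2119.3 MJ/h

Q_c = 2120 MJ/h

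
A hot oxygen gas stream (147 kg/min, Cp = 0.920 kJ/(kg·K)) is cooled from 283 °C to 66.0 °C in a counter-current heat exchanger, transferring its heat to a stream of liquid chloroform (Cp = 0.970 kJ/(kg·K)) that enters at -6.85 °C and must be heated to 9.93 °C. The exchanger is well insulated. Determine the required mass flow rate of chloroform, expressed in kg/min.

Heat released by hot stream: Q = 147 × 0.920 × (283 − 66.0) = 29347 kJ/min
Energy balance on cold side (adiabatic exchanger): Q = ṁ_c·Cp_c·(T_c,out − T_c,in)
ṁ_c = 29347 / [0.970 × (9.93 − -6.85)] = 1803 kg/min

ṁ_c = 1800 kg/min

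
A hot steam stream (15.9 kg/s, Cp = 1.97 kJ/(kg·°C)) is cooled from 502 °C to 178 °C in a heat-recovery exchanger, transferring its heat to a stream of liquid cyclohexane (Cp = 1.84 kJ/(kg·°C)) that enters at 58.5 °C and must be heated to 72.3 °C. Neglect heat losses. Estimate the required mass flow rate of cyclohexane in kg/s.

ṁ_c = 400 kg/s

Heat released by hot stream: Q = 15.9 × 1.97 × (502 − 178) = 10149 kJ/s
Energy balance on cold side (adiabatic exchanger): Q = ṁ_c·Cp_c·(T_c,out − T_c,in)
ṁ_c = 10149 / [1.84 × (72.3 − 58.5)] = 399.68 kg/s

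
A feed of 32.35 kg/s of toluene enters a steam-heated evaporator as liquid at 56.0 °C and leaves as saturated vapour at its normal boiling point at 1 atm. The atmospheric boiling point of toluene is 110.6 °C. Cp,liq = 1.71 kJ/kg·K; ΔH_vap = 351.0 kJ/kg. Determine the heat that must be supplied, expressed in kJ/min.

liquid 56.0→110.6 °C: 93.366 kJ/kg
vaporisation at 110.6 °C: 351 kJ/kg
Δh = 93.366 + 351 = 444.37 kJ/kg
Q = ṁ·Δh = 32.35 kg/s × 444.37 kJ/kg = 14375 kJ/s
|Q| = 14375 kW = 862510 kJ/min

Q = 863000 kJ/min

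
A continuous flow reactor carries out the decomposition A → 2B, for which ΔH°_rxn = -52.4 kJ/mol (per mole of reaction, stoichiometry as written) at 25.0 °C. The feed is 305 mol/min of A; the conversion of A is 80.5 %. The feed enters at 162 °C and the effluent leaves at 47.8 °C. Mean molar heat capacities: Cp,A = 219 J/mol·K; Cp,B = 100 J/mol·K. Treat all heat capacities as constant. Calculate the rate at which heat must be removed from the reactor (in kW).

Q_out = 343 kW

Extent of reaction ξ = 0.805 × 305 = 245.53 mol/min
Reaction term: ξ·ΔH°_rxn = 245.53 × -52.4 = -12866 kJ/min
Sensible, feed 162→25 °C: -9150.9 kJ/min
Outlet flows (mol/min): A 59.475, B 491.05
Sensible, products 25→47.8 °C: 1416.6 kJ/min
Q = ΔH = -20600 kJ/min = -343.33 kW
Heat removed = 343.33 kW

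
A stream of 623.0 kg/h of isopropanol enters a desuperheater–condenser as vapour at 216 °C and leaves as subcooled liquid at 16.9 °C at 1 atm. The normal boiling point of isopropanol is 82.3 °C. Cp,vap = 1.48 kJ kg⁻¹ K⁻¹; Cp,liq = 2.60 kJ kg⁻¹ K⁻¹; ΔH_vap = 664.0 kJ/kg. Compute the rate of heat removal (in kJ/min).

vapour 216→82.3 °C: -197.88 kJ/kg
condensation at 82.3 °C: -664 kJ/kg
liquid 82.3→16.9 °C: -170.04 kJ/kg
Δh = -197.88 + -664 + -170.04 = -1031.9 kJ/kg
Q = ṁ·Δh = 623.0 kg/h × -1031.9 kJ/kg = -642880 kJ/h
|Q| = 178.58 kW = 10715 kJ/min

Q_c = 10700 kJ/min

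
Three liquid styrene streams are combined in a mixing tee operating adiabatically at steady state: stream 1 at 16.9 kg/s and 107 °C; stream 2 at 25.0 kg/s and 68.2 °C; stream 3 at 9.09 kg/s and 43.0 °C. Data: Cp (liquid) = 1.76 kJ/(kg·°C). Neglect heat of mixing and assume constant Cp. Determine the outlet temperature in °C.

Adiabatic, steady state ⇒ Σ ṁᵢCp,ᵢ(T_out − Tᵢ) = 0
T_out = Σ ṁᵢCp,ᵢTᵢ / Σ ṁᵢCp,ᵢ
      = 6871.3 / 89.742 = 76.567 °C

T_out = 76.6 °C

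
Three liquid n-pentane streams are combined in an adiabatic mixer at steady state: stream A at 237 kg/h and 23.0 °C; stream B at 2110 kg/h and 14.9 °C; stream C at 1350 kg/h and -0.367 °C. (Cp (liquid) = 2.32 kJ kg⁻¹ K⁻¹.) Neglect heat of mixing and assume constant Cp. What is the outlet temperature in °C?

Energy balance with Q = 0: Σ ṁᵢCp,ᵢ(T_out − Tᵢ) = 0
Σ ṁᵢCp,ᵢTᵢ = 237×2.32×23.0 + 2110×2.32×14.9 + 1350×2.32×-0.367 = 84435
Σ ṁᵢCp,ᵢ = 237×2.32 + 2110×2.32 + 1350×2.32 = 8577
T_out = 84435 / 8577 = 9.8443 °C

T_out = 9.84 °C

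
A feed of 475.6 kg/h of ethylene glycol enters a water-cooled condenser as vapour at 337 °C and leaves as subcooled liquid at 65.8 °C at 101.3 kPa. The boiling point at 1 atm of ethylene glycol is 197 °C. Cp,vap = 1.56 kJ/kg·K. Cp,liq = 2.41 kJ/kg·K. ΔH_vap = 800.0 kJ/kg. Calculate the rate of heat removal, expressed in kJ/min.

vapour 337→197 °C: -218.4 kJ/kg
condensation at 197 °C: -800 kJ/kg
liquid 197→65.8 °C: -316.19 kJ/kg
Δh = -218.4 + -800 + -316.19 = -1334.6 kJ/kg
Q = ṁ·Δh = 475.6 kg/h × -1334.6 kJ/kg = -634730 kJ/h
|Q| = 176.31 kW = 10579 kJ/min

Q_c = 10600 kJ/min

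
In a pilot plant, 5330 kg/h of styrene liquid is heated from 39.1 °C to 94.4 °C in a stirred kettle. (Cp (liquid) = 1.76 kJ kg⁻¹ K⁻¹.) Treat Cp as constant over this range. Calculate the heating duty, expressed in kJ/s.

Q = ṁ·Cp·ΔT = 5330 × 1.76 × (94.4 − 39.1) = 518760 kJ/h
Converting: 518760 / 3600 s = 144.1 kW

Q = 144 kJ/s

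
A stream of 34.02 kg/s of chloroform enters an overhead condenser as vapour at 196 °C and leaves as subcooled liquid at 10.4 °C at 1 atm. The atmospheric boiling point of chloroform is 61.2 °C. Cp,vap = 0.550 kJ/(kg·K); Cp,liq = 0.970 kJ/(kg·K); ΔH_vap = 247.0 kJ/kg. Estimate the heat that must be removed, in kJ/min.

Q_c = 756000 kJ/min

vapour 196→61.2 °C: -74.14 kJ/kg
condensation at 61.2 °C: -247 kJ/kg
liquid 61.2→10.4 °C: -49.276 kJ/kg
Δh = -74.14 + -247 + -49.276 = -370.42 kJ/kg
Q = ṁ·Δh = 34.02 kg/s × -370.42 kJ/kg = -12602 kJ/s
|Q| = 12602 kW = 756090 kJ/min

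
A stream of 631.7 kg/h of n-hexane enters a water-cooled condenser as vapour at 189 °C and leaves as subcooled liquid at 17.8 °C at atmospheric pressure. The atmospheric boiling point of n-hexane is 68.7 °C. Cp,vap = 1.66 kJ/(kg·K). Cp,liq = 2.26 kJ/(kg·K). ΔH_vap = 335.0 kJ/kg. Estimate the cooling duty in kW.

vapour 189→68.7 °C: -199.7 kJ/kg
condensation at 68.7 °C: -335 kJ/kg
liquid 68.7→17.8 °C: -115.03 kJ/kg
Δh = -199.7 + -335 + -115.03 = -649.73 kJ/kg
Q = ṁ·Δh = 631.7 kg/h × -649.73 kJ/kg = -410440 kJ/h
|Q| = 114.01 kW

Q_c = 114 kW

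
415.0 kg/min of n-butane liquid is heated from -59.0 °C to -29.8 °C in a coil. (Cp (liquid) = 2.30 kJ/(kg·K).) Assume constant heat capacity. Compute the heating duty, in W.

Q = 465000 W

Q = ṁ·Cp·ΔT = 415.0 × 2.30 × (-29.8 − -59.0) = 27871 kJ/min
Converting: 27871 / 60 s = 464.52 kW
Heating duty = 464520 W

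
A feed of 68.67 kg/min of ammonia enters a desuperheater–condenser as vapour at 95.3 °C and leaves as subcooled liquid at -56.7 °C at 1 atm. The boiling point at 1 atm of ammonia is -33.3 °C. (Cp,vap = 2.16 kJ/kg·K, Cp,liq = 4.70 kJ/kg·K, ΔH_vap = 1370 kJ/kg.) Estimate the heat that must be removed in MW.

vapour 95.3→-33.3 °C: -277.78 kJ/kg
condensation at -33.3 °C: -1370 kJ/kg
liquid -33.3→-56.7 °C: -109.98 kJ/kg
Δh = -277.78 + -1370 + -109.98 = -1757.8 kJ/kg
Q = ṁ·Δh = 68.67 kg/min × -1757.8 kJ/kg = -120710 kJ/min
|Q| = 2011.8 kW = 2.0118 MW

Q_c = 2.01 MW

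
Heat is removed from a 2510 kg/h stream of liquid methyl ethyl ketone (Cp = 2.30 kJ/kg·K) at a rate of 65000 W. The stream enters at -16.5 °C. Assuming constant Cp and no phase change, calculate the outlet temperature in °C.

Q = 65000 W = 234000 kJ/h
ΔT = Q/(ṁ·Cp) = 234000/(2510×2.30) = 40.534 K
T_out = -16.5 − 40.534 = -57.034 °C

T_out = -57.0 °C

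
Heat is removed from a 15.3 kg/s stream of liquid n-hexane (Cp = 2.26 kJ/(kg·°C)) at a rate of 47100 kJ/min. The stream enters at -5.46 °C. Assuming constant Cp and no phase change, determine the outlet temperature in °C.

T_out = -28.2 °C

Q = 47100 kJ/min = 785 kJ/s
ΔT = Q/(ṁ·Cp) = 785/(15.3×2.26) = 22.702 K
T_out = -5.46 − 22.702 = -28.162 °C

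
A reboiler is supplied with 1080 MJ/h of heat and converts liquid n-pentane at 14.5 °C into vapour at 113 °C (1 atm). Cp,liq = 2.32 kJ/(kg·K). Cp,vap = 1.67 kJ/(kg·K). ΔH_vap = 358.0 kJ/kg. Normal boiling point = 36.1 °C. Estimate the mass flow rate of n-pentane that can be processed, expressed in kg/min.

Δh = 2.32×(36.1−14.5) + 358.0 + 1.67×(113−36.1) = 536.54 kJ/kg
Q = 1080 MJ/h = 300 kJ/s = 18000 kJ/min
ṁ = Q/Δh = 18000 / 536.54 = 33.549 kg/min

ṁ = 33.5 kg/min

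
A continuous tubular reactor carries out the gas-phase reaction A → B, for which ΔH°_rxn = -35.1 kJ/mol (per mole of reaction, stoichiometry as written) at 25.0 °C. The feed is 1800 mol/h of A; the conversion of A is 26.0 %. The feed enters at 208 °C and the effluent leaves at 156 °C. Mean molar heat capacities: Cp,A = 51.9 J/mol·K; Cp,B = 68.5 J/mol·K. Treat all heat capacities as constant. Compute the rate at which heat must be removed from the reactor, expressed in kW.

Extent of reaction ξ = 0.260 × 1800 = 468 mol/h
Reaction term: ξ·ΔH°_rxn = 468 × -35.1 = -16427 kJ/h
Sensible, feed 208→25 °C: -17096 kJ/h
Outlet flows (mol/h): A 1332, B 468
Sensible, products 25→156 °C: 13256 kJ/h
Q = ΔH = -20267 kJ/h = -5.6297 kW
Heat removed = 5.6297 kW

Q_out = 5.63 kW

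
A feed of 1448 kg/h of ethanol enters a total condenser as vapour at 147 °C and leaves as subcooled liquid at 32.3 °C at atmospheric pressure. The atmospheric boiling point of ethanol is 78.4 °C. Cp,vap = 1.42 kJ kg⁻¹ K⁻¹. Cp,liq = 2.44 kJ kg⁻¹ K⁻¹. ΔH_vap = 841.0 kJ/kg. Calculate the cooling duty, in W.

vapour 147→78.4 °C: -97.412 kJ/kg
condensation at 78.4 °C: -841 kJ/kg
liquid 78.4→32.3 °C: -112.48 kJ/kg
Δh = -97.412 + -841 + -112.48 = -1050.9 kJ/kg
Q = ṁ·Δh = 1448 kg/h × -1050.9 kJ/kg = -1.5217e+06 kJ/h
|Q| = 422.69 kW = 422690 W

Q_c = 423000 W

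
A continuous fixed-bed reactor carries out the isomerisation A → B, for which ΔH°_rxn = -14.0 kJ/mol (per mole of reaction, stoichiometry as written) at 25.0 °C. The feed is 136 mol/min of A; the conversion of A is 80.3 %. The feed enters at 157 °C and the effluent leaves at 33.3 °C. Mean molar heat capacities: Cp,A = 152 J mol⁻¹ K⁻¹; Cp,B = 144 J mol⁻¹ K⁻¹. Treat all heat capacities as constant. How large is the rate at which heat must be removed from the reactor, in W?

Extent of reaction ξ = 0.803 × 136 = 109.21 mol/min
Reaction term: ξ·ΔH°_rxn = 109.21 × -14.0 = -1528.9 kJ/min
Sensible, feed 157→25 °C: -2728.7 kJ/min
Outlet flows (mol/min): A 26.792, B 109.21
Sensible, products 25→33.3 °C: 164.33 kJ/min
Q = ΔH = -4093.3 kJ/min = -68.221 kW
Heat removed = 68221 W

Q_out = 68200 W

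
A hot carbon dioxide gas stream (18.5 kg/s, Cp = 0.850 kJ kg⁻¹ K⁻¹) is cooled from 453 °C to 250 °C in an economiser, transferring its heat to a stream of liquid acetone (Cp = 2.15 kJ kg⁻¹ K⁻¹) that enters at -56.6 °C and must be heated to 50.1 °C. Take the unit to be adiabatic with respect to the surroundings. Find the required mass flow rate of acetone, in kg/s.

Heat released by hot stream: Q = 18.5 × 0.850 × (453 − 250) = 3192.2 kJ/s
Energy balance on cold side (adiabatic exchanger): Q = ṁ_c·Cp_c·(T_c,out − T_c,in)
ṁ_c = 3192.2 / [2.15 × (50.1 − -56.6)] = 13.915 kg/s

ṁ_c = 13.9 kg/s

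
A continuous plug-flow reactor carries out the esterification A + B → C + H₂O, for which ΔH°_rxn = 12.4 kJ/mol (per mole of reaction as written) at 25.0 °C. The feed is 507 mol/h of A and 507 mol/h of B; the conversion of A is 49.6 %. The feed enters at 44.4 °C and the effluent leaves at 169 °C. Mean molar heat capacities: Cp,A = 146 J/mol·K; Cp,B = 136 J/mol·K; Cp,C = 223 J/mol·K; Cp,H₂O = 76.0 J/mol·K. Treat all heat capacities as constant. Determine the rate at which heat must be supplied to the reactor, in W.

Extent of reaction ξ = 0.496 × 507 = 251.47 mol/h
Reaction term: ξ·ΔH°_rxn = 251.47 × 12.4 = 3118.3 kJ/h
Sensible, feed 44.4→25 °C: -2773.7 kJ/h
Outlet flows (mol/h): A 255.53, B 255.53, C 251.47, H₂O 251.47
Sensible, products 25→169 °C: 21204 kJ/h
Q = ΔH = 21548 kJ/h = 5.9857 kW
Heat supplied = 5985.7 W

Q_in = 5990 W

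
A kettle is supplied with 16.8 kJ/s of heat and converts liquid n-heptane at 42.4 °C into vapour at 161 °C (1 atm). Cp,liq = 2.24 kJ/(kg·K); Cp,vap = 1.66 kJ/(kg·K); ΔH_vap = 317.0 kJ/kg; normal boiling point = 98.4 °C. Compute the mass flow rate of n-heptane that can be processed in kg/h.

Δh = 2.24×(98.4−42.4) + 317.0 + 1.66×(161−98.4) = 546.36 kJ/kg
Q = 16.8 kJ/s = 16.8 kJ/s = 60480 kJ/h
ṁ = Q/Δh = 60480 / 546.36 = 110.7 kg/h

ṁ = 111 kg/h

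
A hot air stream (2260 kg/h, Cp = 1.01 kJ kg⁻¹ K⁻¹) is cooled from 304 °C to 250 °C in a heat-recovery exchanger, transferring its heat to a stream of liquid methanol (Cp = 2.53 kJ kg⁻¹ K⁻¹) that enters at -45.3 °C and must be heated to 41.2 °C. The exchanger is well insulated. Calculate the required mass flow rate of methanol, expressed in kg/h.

Heat released by hot stream: Q = 2260 × 1.01 × (304 − 250) = 123260 kJ/h
Energy balance on cold side (adiabatic exchanger): Q = ṁ_c·Cp_c·(T_c,out − T_c,in)
ṁ_c = 123260 / [2.53 × (41.2 − -45.3)] = 563.23 kg/h

ṁ_c = 563 kg/h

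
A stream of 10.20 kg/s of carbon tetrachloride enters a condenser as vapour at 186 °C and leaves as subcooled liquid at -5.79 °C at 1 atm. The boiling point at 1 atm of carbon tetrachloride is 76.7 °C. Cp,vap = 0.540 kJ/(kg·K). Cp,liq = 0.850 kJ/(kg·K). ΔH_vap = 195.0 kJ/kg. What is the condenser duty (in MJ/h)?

vapour 186→76.7 °C: -59.022 kJ/kg
condensation at 76.7 °C: -195 kJ/kg
liquid 76.7→-5.79 °C: -70.117 kJ/kg
Δh = -59.022 + -195 + -70.117 = -324.14 kJ/kg
Q = ṁ·Δh = 10.20 kg/s × -324.14 kJ/kg = -3306.2 kJ/s
|Q| = 3306.2 kW = 11902 MJ/h

Q_c = 11900 MJ/h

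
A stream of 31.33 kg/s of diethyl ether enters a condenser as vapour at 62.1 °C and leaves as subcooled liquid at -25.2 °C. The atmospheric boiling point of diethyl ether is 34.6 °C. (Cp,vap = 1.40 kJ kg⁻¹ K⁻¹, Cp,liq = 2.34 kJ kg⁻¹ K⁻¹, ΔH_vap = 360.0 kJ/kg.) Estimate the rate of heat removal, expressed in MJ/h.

Q_c = 60700 MJ/h

vapour 62.1→34.6 °C: -38.5 kJ/kg
condensation at 34.6 °C: -360 kJ/kg
liquid 34.6→-25.2 °C: -139.93 kJ/kg
Δh = -38.5 + -360 + -139.93 = -538.43 kJ/kg
Q = ṁ·Δh = 31.33 kg/s × -538.43 kJ/kg = -16869 kJ/s
|Q| = 16869 kW = 60729 MJ/h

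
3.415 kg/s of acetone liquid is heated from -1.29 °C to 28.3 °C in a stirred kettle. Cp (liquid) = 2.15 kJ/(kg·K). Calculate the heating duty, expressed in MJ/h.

Q = ṁ·Cp·ΔT = 3.415 × 2.15 × (28.3 − -1.29) = 217.26 kJ/s
Heating duty = 782.13 MJ/h

Q = 782 MJ/h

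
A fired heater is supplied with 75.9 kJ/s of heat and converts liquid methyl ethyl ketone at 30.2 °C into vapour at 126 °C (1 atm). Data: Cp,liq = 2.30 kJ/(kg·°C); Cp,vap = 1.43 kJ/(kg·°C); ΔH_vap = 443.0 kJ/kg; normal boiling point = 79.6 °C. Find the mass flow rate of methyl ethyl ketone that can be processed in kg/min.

ṁ = 7.31 kg/min

Δh = 2.30×(79.6−30.2) + 443.0 + 1.43×(126−79.6) = 622.97 kJ/kg
Q = 75.9 kJ/s = 75.9 kJ/s = 4554 kJ/min
ṁ = Q/Δh = 4554 / 622.97 = 7.3101 kg/min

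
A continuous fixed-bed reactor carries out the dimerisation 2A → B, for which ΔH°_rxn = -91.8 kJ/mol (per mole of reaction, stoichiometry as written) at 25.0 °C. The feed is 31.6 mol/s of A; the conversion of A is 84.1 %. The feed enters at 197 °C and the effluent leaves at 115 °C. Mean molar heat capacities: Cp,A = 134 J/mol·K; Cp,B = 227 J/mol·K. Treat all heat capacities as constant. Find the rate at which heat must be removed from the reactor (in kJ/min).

Extent of reaction ξ = 0.841 × 31.6 / 2 = 13.288 mol/s
Reaction term: ξ·ΔH°_rxn = 13.288 × -91.8 = -1219.8 kJ/s
Sensible, feed 197→25 °C: -728.32 kJ/s
Outlet flows (mol/s): A 5.0244, B 13.288
Sensible, products 25→115 °C: 332.06 kJ/s
Q = ΔH = -1616.1 kJ/s = -1616.1 kW
Heat removed = 96964 kJ/min

Q_out = 97000 kJ/min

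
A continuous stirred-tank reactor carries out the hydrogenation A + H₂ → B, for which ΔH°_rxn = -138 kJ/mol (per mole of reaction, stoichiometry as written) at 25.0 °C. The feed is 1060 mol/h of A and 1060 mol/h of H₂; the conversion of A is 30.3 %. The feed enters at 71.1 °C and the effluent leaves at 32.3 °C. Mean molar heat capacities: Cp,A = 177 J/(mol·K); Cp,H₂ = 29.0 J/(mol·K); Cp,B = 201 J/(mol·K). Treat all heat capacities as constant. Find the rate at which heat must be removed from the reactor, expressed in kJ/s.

Extent of reaction ξ = 0.303 × 1060 = 321.18 mol/h
Reaction term: ξ·ΔH°_rxn = 321.18 × -138 = -44323 kJ/h
Sensible, feed 71.1→25 °C: -10066 kJ/h
Outlet flows (mol/h): A 738.82, H₂ 738.82, B 321.18
Sensible, products 25→32.3 °C: 1582.3 kJ/h
Q = ΔH = -52807 kJ/h = -14.669 kW
Heat removed = 14.669 kJ/s

Q_out = 14.7 kJ/s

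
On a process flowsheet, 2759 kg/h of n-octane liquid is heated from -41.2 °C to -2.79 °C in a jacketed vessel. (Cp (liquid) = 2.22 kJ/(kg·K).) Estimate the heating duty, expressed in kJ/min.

Q = 3920 kJ/min

Q = ṁ·Cp·ΔT = 2759 × 2.22 × (-2.79 − -41.2) = 235260 kJ/h
Converting: 235260 / 3600 s = 65.35 kW
Heating duty = 3921 kJ/min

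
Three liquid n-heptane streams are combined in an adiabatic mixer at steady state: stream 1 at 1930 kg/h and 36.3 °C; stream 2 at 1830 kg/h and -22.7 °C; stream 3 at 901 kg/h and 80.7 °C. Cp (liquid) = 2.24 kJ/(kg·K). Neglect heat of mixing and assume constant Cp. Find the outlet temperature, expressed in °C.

No heat crosses the boundary, so H_out = H_in.
Σ ṁᵢCp,ᵢTᵢ = 1930×2.24×36.3 + 1830×2.24×-22.7 + 901×2.24×80.7 = 226750
Σ ṁᵢCp,ᵢ = 1930×2.24 + 1830×2.24 + 901×2.24 = 10441
T_out = 226750 / 10441 = 21.718 °C

T_out = 21.7 °C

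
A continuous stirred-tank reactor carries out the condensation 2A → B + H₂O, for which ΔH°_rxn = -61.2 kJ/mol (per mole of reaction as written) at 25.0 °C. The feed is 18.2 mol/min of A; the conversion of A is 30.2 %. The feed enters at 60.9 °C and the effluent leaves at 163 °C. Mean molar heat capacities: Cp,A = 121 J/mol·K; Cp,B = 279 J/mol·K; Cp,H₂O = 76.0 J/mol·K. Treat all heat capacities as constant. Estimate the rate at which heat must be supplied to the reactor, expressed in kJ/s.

Extent of reaction ξ = 0.302 × 18.2 / 2 = 2.7482 mol/min
Reaction term: ξ·ΔH°_rxn = 2.7482 × -61.2 = -168.19 kJ/min
Sensible, feed 60.9→25 °C: -79.059 kJ/min
Outlet flows (mol/min): A 12.704, B 2.7482, H₂O 2.7482
Sensible, products 25→163 °C: 346.76 kJ/min
Q = ΔH = 99.51 kJ/min = 1.6585 kW
Heat supplied = 1.6585 kJ/s

Q_in = 1.66 kJ/s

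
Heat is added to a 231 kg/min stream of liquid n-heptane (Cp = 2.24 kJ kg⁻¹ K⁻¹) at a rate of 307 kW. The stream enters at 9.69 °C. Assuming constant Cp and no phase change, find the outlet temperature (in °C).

T_out = 45.3 °C

Q = 307 kW = 18420 kJ/min
ΔT = Q/(ṁ·Cp) = 18420/(231×2.24) = 35.598 K
T_out = 9.69 + 35.598 = 45.288 °C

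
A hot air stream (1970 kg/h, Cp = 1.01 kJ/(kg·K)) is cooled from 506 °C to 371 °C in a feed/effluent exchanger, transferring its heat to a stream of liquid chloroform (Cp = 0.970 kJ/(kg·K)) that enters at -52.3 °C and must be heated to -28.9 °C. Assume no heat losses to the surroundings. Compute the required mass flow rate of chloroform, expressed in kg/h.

Heat released by hot stream: Q = 1970 × 1.01 × (506 − 371) = 268610 kJ/h
Energy balance on cold side (adiabatic exchanger): Q = ṁ_c·Cp_c·(T_c,out − T_c,in)
ṁ_c = 268610 / [0.970 × (-28.9 − -52.3)] = 11834 kg/h

ṁ_c = 11800 kg/h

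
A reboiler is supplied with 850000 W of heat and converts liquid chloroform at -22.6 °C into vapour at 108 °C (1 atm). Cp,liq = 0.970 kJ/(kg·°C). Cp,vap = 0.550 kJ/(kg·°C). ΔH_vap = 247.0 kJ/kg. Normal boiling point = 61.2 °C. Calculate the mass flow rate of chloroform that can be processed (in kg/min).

Δh = 0.970×(61.2−-22.6) + 247.0 + 0.550×(108−61.2) = 354.03 kJ/kg
Q = 850000 W = 850 kJ/s = 51000 kJ/min
ṁ = Q/Δh = 51000 / 354.03 = 144.06 kg/min

ṁ = 144 kg/min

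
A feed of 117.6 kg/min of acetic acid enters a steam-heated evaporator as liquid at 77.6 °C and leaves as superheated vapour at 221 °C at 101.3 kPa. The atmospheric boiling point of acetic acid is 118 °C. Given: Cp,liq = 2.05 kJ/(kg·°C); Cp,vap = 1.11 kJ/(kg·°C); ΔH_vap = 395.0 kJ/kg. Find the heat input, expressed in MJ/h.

liquid 77.6→118 °C: 82.82 kJ/kg
vaporisation at 118 °C: 395 kJ/kg
vapour 118→221 °C: 114.33 kJ/kg
Δh = 82.82 + 395 + 114.33 = 592.15 kJ/kg
Q = ṁ·Δh = 117.6 kg/min × 592.15 kJ/kg = 69637 kJ/min
|Q| = 1160.6 kW = 4178.2 MJ/h

Q = 4180 MJ/h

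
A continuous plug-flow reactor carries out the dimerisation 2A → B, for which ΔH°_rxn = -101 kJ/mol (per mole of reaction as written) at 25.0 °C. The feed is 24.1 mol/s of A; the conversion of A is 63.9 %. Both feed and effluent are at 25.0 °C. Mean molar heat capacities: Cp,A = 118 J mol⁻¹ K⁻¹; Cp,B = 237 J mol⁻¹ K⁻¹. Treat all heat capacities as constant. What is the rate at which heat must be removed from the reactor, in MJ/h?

Q_out = 2800 MJ/h

Extent of reaction ξ = 0.639 × 24.1 / 2 = 7.7 mol/s
Reaction term: ξ·ΔH°_rxn = 7.7 × -101 = -777.69 kJ/s
Q = ΔH = -777.69 kJ/s = -777.69 kW
Heat removed = 2799.7 MJ/h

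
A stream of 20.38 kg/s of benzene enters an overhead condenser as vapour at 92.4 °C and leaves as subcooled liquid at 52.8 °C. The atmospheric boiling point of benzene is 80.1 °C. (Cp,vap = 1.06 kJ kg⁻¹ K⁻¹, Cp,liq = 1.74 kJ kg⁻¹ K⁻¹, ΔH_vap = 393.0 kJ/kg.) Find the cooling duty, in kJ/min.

vapour 92.4→80.1 °C: -13.038 kJ/kg
condensation at 80.1 °C: -393 kJ/kg
liquid 80.1→52.8 °C: -47.502 kJ/kg
Δh = -13.038 + -393 + -47.502 = -453.54 kJ/kg
Q = ṁ·Δh = 20.38 kg/s × -453.54 kJ/kg = -9243.1 kJ/s
|Q| = 9243.1 kW = 554590 kJ/min

Q_c = 555000 kJ/min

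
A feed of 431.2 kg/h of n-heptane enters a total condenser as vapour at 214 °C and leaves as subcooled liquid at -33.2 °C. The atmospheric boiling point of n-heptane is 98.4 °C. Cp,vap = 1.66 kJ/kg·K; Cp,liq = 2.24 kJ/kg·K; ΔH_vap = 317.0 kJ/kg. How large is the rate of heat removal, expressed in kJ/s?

vapour 214→98.4 °C: -191.9 kJ/kg
condensation at 98.4 °C: -317 kJ/kg
liquid 98.4→-33.2 °C: -294.78 kJ/kg
Δh = -191.9 + -317 + -294.78 = -803.68 kJ/kg
Q = ṁ·Δh = 431.2 kg/h × -803.68 kJ/kg = -346550 kJ/h
|Q| = 96.263 kW

Q_c = 96.3 kJ/s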